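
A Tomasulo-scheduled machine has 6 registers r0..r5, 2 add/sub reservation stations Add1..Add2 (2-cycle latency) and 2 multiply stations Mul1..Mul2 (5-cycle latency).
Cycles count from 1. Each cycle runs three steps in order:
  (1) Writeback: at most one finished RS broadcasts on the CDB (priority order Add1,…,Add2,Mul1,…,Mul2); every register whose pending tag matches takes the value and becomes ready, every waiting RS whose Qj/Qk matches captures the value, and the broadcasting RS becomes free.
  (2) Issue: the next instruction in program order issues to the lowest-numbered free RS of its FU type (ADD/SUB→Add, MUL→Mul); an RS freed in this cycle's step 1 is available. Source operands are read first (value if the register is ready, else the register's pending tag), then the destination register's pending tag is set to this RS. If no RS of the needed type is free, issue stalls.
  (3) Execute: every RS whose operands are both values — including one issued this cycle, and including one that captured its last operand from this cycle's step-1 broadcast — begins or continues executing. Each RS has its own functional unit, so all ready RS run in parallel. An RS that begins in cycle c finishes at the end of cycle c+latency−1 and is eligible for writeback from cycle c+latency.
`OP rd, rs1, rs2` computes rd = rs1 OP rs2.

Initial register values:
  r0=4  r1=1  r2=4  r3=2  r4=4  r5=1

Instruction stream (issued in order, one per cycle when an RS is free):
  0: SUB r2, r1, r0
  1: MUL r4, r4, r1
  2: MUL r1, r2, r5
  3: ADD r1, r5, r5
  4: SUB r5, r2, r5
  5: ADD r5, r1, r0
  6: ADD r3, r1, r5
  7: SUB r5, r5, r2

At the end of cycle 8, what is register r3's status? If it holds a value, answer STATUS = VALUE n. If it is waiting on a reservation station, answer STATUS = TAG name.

STATUS = TAG Add2

cycle 1: issue SUB r2<-Add1 // r0:4,r1:1,r2:Add1,r3:2,r4:4,r5:1
cycle 2: issue MUL r4<-Mul1 // r0:4,r1:1,r2:Add1,r3:2,r4:Mul1,r5:1
cycle 3: CDB Add1=-3; issue MUL r1<-Mul2 // r0:4,r1:Mul2,r2:-3,r3:2,r4:Mul1,r5:1
cycle 4: issue ADD r1<-Add1 // r0:4,r1:Add1,r2:-3,r3:2,r4:Mul1,r5:1
cycle 5: issue SUB r5<-Add2 // r0:4,r1:Add1,r2:-3,r3:2,r4:Mul1,r5:Add2
cycle 6: CDB Add1=2; issue ADD r5<-Add1 // r0:4,r1:2,r2:-3,r3:2,r4:Mul1,r5:Add1
cycle 7: CDB Add2=-4; issue ADD r3<-Add2 // r0:4,r1:2,r2:-3,r3:Add2,r4:Mul1,r5:Add1
cycle 8: CDB Add1=6; issue SUB r5<-Add1 // r0:4,r1:2,r2:-3,r3:Add2,r4:Mul1,r5:Add1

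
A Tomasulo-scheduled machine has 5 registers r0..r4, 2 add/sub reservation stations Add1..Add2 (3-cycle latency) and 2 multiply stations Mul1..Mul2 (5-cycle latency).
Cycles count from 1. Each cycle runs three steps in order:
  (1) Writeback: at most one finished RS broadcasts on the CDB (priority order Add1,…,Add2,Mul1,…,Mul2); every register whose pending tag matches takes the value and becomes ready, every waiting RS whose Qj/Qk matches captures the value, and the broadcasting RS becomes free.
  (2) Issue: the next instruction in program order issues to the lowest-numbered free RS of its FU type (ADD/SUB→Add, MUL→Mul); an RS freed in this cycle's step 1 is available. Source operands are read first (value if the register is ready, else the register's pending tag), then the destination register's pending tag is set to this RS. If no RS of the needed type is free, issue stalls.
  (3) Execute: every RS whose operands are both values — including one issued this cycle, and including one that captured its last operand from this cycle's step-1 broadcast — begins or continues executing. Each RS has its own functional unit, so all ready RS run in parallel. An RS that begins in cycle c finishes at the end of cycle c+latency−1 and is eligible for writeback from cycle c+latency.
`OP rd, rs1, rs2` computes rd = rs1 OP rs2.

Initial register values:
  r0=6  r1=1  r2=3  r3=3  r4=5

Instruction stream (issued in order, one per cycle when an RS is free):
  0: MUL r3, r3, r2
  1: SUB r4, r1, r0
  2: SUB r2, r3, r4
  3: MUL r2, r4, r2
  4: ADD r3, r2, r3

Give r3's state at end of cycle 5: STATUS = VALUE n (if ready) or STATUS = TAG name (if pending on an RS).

STATUS = TAG Add1

  c1: issue MUL r3<-Mul1  regs: r0:6,r1:1,r2:3,r3:Mul1,r4:5
  c2: issue SUB r4<-Add1  regs: r0:6,r1:1,r2:3,r3:Mul1,r4:Add1
  c3: issue SUB r2<-Add2  regs: r0:6,r1:1,r2:Add2,r3:Mul1,r4:Add1
  c4: issue MUL r2<-Mul2  regs: r0:6,r1:1,r2:Mul2,r3:Mul1,r4:Add1
  c5: CDB Add1=-5; issue ADD r3<-Add1  regs: r0:6,r1:1,r2:Mul2,r3:Add1,r4:-5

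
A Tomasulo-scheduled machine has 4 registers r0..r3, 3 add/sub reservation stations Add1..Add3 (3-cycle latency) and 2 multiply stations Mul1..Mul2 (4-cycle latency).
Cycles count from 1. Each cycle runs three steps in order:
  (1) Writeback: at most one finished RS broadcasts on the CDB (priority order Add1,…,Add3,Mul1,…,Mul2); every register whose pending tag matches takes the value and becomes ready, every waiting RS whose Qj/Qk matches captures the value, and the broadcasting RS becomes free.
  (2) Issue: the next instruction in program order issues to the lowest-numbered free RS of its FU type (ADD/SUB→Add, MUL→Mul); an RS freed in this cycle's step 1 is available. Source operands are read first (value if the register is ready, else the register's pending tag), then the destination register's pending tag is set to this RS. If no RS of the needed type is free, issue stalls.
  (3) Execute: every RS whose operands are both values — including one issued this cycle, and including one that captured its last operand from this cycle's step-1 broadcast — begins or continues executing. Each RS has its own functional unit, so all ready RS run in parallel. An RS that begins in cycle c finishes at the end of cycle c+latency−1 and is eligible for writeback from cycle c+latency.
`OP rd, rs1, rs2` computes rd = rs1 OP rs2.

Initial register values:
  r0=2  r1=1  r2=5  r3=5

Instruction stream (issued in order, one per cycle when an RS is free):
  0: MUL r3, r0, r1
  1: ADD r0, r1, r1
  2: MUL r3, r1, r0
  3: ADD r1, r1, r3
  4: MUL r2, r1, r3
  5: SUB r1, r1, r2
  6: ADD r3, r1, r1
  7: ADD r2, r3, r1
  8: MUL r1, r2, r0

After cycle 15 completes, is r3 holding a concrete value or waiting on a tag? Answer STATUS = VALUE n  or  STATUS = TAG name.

STATUS = TAG Add3

c1: issue MUL r3<-Mul1 | r0:2,r1:1,r2:5,r3:Mul1
c2: issue ADD r0<-Add1 | r0:Add1,r1:1,r2:5,r3:Mul1
c3: issue MUL r3<-Mul2 | r0:Add1,r1:1,r2:5,r3:Mul2
c4: issue ADD r1<-Add2 | r0:Add1,r1:Add2,r2:5,r3:Mul2
c5: CDB Add1=2; stall | r0:2,r1:Add2,r2:5,r3:Mul2
c6: CDB Mul1=2; issue MUL r2<-Mul1 | r0:2,r1:Add2,r2:Mul1,r3:Mul2
c7: issue SUB r1<-Add1 | r0:2,r1:Add1,r2:Mul1,r3:Mul2
c8: issue ADD r3<-Add3 | r0:2,r1:Add1,r2:Mul1,r3:Add3
c9: CDB Mul2=2; stall | r0:2,r1:Add1,r2:Mul1,r3:Add3
c10: stall | r0:2,r1:Add1,r2:Mul1,r3:Add3
c11: stall | r0:2,r1:Add1,r2:Mul1,r3:Add3
c12: CDB Add2=3; issue ADD r2<-Add2 | r0:2,r1:Add1,r2:Add2,r3:Add3
c13: issue MUL r1<-Mul2 | r0:2,r1:Mul2,r2:Add2,r3:Add3
c14: - | r0:2,r1:Mul2,r2:Add2,r3:Add3
c15: - | r0:2,r1:Mul2,r2:Add2,r3:Add3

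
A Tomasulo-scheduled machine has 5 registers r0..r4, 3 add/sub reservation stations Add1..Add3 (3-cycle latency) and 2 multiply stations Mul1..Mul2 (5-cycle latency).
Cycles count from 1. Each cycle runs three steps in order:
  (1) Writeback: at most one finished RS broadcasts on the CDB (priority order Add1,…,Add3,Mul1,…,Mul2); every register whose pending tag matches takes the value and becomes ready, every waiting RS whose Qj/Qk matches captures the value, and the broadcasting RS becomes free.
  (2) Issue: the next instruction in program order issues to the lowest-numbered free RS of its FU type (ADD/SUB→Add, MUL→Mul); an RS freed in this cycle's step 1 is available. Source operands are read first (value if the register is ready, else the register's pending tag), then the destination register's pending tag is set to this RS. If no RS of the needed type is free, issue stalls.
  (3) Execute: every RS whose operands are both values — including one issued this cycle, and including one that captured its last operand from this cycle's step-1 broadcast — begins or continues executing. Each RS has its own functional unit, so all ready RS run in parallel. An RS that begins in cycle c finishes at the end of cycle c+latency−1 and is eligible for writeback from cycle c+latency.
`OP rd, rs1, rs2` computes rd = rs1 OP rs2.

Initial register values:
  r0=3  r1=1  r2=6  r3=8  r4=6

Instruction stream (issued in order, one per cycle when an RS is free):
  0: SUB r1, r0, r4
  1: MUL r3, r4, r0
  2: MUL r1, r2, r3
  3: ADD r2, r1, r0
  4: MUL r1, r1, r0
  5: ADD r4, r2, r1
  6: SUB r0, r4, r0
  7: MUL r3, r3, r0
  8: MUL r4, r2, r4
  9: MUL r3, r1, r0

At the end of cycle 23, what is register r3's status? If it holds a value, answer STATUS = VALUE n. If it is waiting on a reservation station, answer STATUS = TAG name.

STATUS = TAG Mul2

  c1: issue SUB r1<-Add1  regs: r0:3,r1:Add1,r2:6,r3:8,r4:6
  c2: issue MUL r3<-Mul1  regs: r0:3,r1:Add1,r2:6,r3:Mul1,r4:6
  c3: issue MUL r1<-Mul2  regs: r0:3,r1:Mul2,r2:6,r3:Mul1,r4:6
  c4: CDB Add1=-3; issue ADD r2<-Add1  regs: r0:3,r1:Mul2,r2:Add1,r3:Mul1,r4:6
  c5: stall  regs: r0:3,r1:Mul2,r2:Add1,r3:Mul1,r4:6
  c6: stall  regs: r0:3,r1:Mul2,r2:Add1,r3:Mul1,r4:6
  c7: CDB Mul1=18; issue MUL r1<-Mul1  regs: r0:3,r1:Mul1,r2:Add1,r3:18,r4:6
  c8: issue ADD r4<-Add2  regs: r0:3,r1:Mul1,r2:Add1,r3:18,r4:Add2
  c9: issue SUB r0<-Add3  regs: r0:Add3,r1:Mul1,r2:Add1,r3:18,r4:Add2
  c10: stall  regs: r0:Add3,r1:Mul1,r2:Add1,r3:18,r4:Add2
  c11: stall  regs: r0:Add3,r1:Mul1,r2:Add1,r3:18,r4:Add2
  c12: CDB Mul2=108; issue MUL r3<-Mul2  regs: r0:Add3,r1:Mul1,r2:Add1,r3:Mul2,r4:Add2
  c13: stall  regs: r0:Add3,r1:Mul1,r2:Add1,r3:Mul2,r4:Add2
  c14: stall  regs: r0:Add3,r1:Mul1,r2:Add1,r3:Mul2,r4:Add2
  c15: CDB Add1=111; stall  regs: r0:Add3,r1:Mul1,r2:111,r3:Mul2,r4:Add2
  c16: stall  regs: r0:Add3,r1:Mul1,r2:111,r3:Mul2,r4:Add2
  c17: CDB Mul1=324; issue MUL r4<-Mul1  regs: r0:Add3,r1:324,r2:111,r3:Mul2,r4:Mul1
  c18: stall  regs: r0:Add3,r1:324,r2:111,r3:Mul2,r4:Mul1
  c19: stall  regs: r0:Add3,r1:324,r2:111,r3:Mul2,r4:Mul1
  c20: CDB Add2=435; stall  regs: r0:Add3,r1:324,r2:111,r3:Mul2,r4:Mul1
  c21: stall  regs: r0:Add3,r1:324,r2:111,r3:Mul2,r4:Mul1
  c22: stall  regs: r0:Add3,r1:324,r2:111,r3:Mul2,r4:Mul1
  c23: CDB Add3=432; stall  regs: r0:432,r1:324,r2:111,r3:Mul2,r4:Mul1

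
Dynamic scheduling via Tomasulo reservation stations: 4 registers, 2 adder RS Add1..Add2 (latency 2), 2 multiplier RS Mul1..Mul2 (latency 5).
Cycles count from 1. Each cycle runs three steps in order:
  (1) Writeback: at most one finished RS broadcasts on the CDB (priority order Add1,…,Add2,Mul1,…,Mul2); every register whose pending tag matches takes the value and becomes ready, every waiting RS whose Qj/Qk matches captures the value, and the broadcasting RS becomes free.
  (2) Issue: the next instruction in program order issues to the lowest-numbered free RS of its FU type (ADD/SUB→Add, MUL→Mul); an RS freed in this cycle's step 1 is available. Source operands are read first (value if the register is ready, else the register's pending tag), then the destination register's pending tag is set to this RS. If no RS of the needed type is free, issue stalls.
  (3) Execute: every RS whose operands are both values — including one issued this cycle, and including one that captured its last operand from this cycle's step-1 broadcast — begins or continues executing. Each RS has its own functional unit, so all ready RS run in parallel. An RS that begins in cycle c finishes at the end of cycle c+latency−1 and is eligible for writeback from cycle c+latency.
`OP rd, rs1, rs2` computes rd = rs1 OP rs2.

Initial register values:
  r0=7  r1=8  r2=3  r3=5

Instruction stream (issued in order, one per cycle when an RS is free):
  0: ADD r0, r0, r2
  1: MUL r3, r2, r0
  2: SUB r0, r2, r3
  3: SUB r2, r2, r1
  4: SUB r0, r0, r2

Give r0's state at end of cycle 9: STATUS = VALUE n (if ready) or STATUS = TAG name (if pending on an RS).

STATUS = TAG Add2

c1: issue ADD r0<-Add1 | r0:Add1,r1:8,r2:3,r3:5
c2: issue MUL r3<-Mul1 | r0:Add1,r1:8,r2:3,r3:Mul1
c3: CDB Add1=10; issue SUB r0<-Add1 | r0:Add1,r1:8,r2:3,r3:Mul1
c4: issue SUB r2<-Add2 | r0:Add1,r1:8,r2:Add2,r3:Mul1
c5: stall | r0:Add1,r1:8,r2:Add2,r3:Mul1
c6: CDB Add2=-5; issue SUB r0<-Add2 | r0:Add2,r1:8,r2:-5,r3:Mul1
c7: - | r0:Add2,r1:8,r2:-5,r3:Mul1
c8: CDB Mul1=30 | r0:Add2,r1:8,r2:-5,r3:30
c9: - | r0:Add2,r1:8,r2:-5,r3:30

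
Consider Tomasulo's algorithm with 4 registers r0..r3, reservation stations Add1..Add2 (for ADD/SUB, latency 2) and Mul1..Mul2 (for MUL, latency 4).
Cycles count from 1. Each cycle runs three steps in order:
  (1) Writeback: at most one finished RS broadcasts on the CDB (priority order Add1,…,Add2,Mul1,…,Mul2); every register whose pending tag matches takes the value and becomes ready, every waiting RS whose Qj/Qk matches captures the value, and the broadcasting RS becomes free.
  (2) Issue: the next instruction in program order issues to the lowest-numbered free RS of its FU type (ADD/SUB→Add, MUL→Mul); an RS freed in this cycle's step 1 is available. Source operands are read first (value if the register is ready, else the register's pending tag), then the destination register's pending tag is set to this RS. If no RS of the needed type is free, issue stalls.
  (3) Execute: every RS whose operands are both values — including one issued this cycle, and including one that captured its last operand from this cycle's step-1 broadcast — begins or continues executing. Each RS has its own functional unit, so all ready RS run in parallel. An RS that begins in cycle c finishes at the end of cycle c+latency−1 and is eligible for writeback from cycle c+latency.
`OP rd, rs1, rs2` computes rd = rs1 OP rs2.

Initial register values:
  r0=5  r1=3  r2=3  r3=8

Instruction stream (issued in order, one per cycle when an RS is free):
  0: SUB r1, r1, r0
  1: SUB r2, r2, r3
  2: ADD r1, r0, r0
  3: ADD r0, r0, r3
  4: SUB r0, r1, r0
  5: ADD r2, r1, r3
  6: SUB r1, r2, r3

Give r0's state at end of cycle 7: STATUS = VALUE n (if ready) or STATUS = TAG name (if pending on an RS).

c1: issue SUB r1<-Add1 | r0:5,r1:Add1,r2:3,r3:8
c2: issue SUB r2<-Add2 | r0:5,r1:Add1,r2:Add2,r3:8
c3: CDB Add1=-2; issue ADD r1<-Add1 | r0:5,r1:Add1,r2:Add2,r3:8
c4: CDB Add2=-5; issue ADD r0<-Add2 | r0:Add2,r1:Add1,r2:-5,r3:8
c5: CDB Add1=10; issue SUB r0<-Add1 | r0:Add1,r1:10,r2:-5,r3:8
c6: CDB Add2=13; issue ADD r2<-Add2 | r0:Add1,r1:10,r2:Add2,r3:8
c7: stall | r0:Add1,r1:10,r2:Add2,r3:8

STATUS = TAG Add1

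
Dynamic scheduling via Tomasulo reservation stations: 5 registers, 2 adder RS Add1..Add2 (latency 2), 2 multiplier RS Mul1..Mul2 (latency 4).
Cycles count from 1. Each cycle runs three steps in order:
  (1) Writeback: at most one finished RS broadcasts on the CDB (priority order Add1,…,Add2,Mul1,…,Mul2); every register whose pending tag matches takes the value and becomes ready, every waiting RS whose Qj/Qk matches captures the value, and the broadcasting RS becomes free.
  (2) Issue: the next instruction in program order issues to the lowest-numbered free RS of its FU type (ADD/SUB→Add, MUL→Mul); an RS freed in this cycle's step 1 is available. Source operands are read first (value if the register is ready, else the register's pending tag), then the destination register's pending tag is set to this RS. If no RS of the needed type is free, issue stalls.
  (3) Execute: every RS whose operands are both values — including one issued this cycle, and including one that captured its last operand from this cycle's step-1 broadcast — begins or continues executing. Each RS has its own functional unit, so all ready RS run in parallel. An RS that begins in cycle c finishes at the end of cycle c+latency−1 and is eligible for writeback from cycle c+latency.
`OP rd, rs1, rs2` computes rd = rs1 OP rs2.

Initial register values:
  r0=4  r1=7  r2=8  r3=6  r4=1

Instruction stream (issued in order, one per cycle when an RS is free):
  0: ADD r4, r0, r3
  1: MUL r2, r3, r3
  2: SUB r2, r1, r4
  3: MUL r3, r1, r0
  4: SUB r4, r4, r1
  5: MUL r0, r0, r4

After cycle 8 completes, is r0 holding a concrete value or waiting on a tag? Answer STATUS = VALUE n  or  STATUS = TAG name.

STATUS = TAG Mul1

  c1: issue ADD r4<-Add1  regs: r0:4,r1:7,r2:8,r3:6,r4:Add1
  c2: issue MUL r2<-Mul1  regs: r0:4,r1:7,r2:Mul1,r3:6,r4:Add1
  c3: CDB Add1=10; issue SUB r2<-Add1  regs: r0:4,r1:7,r2:Add1,r3:6,r4:10
  c4: issue MUL r3<-Mul2  regs: r0:4,r1:7,r2:Add1,r3:Mul2,r4:10
  c5: CDB Add1=-3; issue SUB r4<-Add1  regs: r0:4,r1:7,r2:-3,r3:Mul2,r4:Add1
  c6: CDB Mul1=36; issue MUL r0<-Mul1  regs: r0:Mul1,r1:7,r2:-3,r3:Mul2,r4:Add1
  c7: CDB Add1=3  regs: r0:Mul1,r1:7,r2:-3,r3:Mul2,r4:3
  c8: CDB Mul2=28  regs: r0:Mul1,r1:7,r2:-3,r3:28,r4:3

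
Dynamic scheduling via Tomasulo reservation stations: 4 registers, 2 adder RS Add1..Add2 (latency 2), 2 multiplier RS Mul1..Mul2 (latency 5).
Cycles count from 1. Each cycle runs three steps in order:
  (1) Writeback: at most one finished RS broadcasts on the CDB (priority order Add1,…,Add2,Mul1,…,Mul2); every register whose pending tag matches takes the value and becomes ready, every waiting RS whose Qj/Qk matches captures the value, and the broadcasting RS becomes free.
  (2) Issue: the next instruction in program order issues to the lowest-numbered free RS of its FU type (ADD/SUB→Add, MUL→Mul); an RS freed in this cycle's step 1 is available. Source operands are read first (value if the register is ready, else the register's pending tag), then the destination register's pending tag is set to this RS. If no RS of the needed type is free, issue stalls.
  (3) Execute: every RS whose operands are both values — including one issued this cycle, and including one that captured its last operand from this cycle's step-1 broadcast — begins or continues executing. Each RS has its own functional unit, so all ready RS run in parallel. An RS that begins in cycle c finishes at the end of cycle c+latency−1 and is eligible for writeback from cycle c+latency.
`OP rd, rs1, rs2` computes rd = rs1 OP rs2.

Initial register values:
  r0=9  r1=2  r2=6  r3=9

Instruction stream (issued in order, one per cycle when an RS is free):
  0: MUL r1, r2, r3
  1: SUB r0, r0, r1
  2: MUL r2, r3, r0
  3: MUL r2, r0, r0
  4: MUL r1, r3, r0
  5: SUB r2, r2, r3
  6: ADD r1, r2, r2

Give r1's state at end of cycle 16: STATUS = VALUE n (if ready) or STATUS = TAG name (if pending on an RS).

STATUS = TAG Add2

c1: issue MUL r1<-Mul1 | r0:9,r1:Mul1,r2:6,r3:9
c2: issue SUB r0<-Add1 | r0:Add1,r1:Mul1,r2:6,r3:9
c3: issue MUL r2<-Mul2 | r0:Add1,r1:Mul1,r2:Mul2,r3:9
c4: stall | r0:Add1,r1:Mul1,r2:Mul2,r3:9
c5: stall | r0:Add1,r1:Mul1,r2:Mul2,r3:9
c6: CDB Mul1=54; issue MUL r2<-Mul1 | r0:Add1,r1:54,r2:Mul1,r3:9
c7: stall | r0:Add1,r1:54,r2:Mul1,r3:9
c8: CDB Add1=-45; stall | r0:-45,r1:54,r2:Mul1,r3:9
c9: stall | r0:-45,r1:54,r2:Mul1,r3:9
c10: stall | r0:-45,r1:54,r2:Mul1,r3:9
c11: stall | r0:-45,r1:54,r2:Mul1,r3:9
c12: stall | r0:-45,r1:54,r2:Mul1,r3:9
c13: CDB Mul1=2025; issue MUL r1<-Mul1 | r0:-45,r1:Mul1,r2:2025,r3:9
c14: CDB Mul2=-405; issue SUB r2<-Add1 | r0:-45,r1:Mul1,r2:Add1,r3:9
c15: issue ADD r1<-Add2 | r0:-45,r1:Add2,r2:Add1,r3:9
c16: CDB Add1=2016 | r0:-45,r1:Add2,r2:2016,r3:9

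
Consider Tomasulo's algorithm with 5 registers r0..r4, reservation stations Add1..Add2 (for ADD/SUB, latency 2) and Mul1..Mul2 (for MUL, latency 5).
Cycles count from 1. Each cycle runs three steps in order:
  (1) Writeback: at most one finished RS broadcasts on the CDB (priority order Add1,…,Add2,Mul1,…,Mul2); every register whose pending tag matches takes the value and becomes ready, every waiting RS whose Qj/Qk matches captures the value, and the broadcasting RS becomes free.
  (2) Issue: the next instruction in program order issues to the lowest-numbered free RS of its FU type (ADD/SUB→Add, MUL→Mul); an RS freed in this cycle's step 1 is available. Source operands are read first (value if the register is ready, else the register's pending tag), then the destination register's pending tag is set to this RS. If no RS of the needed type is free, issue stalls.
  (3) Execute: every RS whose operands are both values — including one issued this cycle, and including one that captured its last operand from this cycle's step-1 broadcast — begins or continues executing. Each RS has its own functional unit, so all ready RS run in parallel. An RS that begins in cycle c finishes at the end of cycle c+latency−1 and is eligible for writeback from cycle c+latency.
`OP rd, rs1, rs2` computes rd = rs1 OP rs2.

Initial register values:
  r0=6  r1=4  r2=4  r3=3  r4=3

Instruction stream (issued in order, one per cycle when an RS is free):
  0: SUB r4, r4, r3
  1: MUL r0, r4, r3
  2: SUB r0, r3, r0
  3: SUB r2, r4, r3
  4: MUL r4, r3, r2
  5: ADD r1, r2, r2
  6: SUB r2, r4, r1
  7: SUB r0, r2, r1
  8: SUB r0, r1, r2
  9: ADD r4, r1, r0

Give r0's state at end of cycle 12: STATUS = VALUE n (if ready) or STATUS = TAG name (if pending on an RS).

STATUS = TAG Add1

c1: issue SUB r4<-Add1 | r0:6,r1:4,r2:4,r3:3,r4:Add1
c2: issue MUL r0<-Mul1 | r0:Mul1,r1:4,r2:4,r3:3,r4:Add1
c3: CDB Add1=0; issue SUB r0<-Add1 | r0:Add1,r1:4,r2:4,r3:3,r4:0
c4: issue SUB r2<-Add2 | r0:Add1,r1:4,r2:Add2,r3:3,r4:0
c5: issue MUL r4<-Mul2 | r0:Add1,r1:4,r2:Add2,r3:3,r4:Mul2
c6: CDB Add2=-3; issue ADD r1<-Add2 | r0:Add1,r1:Add2,r2:-3,r3:3,r4:Mul2
c7: stall | r0:Add1,r1:Add2,r2:-3,r3:3,r4:Mul2
c8: CDB Add2=-6; issue SUB r2<-Add2 | r0:Add1,r1:-6,r2:Add2,r3:3,r4:Mul2
c9: CDB Mul1=0; stall | r0:Add1,r1:-6,r2:Add2,r3:3,r4:Mul2
c10: stall | r0:Add1,r1:-6,r2:Add2,r3:3,r4:Mul2
c11: CDB Add1=3; issue SUB r0<-Add1 | r0:Add1,r1:-6,r2:Add2,r3:3,r4:Mul2
c12: CDB Mul2=-9; stall | r0:Add1,r1:-6,r2:Add2,r3:3,r4:-9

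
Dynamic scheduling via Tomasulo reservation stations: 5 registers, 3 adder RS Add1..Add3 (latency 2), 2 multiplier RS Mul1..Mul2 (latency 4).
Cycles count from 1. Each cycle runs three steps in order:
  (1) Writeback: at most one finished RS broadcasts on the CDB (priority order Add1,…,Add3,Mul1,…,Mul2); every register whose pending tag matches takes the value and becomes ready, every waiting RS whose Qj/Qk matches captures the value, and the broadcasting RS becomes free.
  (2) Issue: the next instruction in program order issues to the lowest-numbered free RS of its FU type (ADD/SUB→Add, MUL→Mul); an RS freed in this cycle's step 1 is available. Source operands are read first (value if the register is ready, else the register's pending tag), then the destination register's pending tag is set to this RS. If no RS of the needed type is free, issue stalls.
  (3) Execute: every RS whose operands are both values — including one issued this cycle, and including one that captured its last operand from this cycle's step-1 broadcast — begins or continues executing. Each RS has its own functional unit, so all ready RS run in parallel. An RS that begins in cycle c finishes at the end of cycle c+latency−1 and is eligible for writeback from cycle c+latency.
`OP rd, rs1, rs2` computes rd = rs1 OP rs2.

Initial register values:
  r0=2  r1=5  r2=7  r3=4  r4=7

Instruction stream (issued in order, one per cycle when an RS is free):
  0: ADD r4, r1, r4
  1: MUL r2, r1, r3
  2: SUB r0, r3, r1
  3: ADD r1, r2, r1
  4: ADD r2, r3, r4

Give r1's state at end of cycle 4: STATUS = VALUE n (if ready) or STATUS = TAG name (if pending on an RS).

STATUS = TAG Add2

  c1: issue ADD r4<-Add1  regs: r0:2,r1:5,r2:7,r3:4,r4:Add1
  c2: issue MUL r2<-Mul1  regs: r0:2,r1:5,r2:Mul1,r3:4,r4:Add1
  c3: CDB Add1=12; issue SUB r0<-Add1  regs: r0:Add1,r1:5,r2:Mul1,r3:4,r4:12
  c4: issue ADD r1<-Add2  regs: r0:Add1,r1:Add2,r2:Mul1,r3:4,r4:12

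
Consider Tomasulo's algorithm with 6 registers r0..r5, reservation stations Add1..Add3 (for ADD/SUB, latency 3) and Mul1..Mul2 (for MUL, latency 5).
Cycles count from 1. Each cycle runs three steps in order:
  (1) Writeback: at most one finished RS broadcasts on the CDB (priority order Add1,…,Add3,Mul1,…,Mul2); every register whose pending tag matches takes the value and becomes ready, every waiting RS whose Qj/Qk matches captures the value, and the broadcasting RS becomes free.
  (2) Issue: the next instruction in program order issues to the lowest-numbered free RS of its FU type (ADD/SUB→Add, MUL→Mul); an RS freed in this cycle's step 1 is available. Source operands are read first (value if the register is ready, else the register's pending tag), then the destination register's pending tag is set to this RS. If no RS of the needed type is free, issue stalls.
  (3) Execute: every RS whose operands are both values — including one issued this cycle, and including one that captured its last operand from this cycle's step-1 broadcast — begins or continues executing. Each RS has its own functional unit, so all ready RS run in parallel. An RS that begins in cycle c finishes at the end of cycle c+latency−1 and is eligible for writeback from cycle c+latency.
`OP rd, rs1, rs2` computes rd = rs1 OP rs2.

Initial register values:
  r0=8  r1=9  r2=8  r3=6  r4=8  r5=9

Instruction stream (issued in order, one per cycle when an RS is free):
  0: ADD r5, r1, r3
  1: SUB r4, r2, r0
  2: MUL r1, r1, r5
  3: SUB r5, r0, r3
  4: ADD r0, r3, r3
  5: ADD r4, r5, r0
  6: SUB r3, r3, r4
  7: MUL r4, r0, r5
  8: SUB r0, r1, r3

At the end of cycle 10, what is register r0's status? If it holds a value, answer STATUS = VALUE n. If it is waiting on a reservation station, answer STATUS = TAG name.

STATUS = TAG Add2

cycle 1: issue ADD r5<-Add1 // r0:8,r1:9,r2:8,r3:6,r4:8,r5:Add1
cycle 2: issue SUB r4<-Add2 // r0:8,r1:9,r2:8,r3:6,r4:Add2,r5:Add1
cycle 3: issue MUL r1<-Mul1 // r0:8,r1:Mul1,r2:8,r3:6,r4:Add2,r5:Add1
cycle 4: CDB Add1=15; issue SUB r5<-Add1 // r0:8,r1:Mul1,r2:8,r3:6,r4:Add2,r5:Add1
cycle 5: CDB Add2=0; issue ADD r0<-Add2 // r0:Add2,r1:Mul1,r2:8,r3:6,r4:0,r5:Add1
cycle 6: issue ADD r4<-Add3 // r0:Add2,r1:Mul1,r2:8,r3:6,r4:Add3,r5:Add1
cycle 7: CDB Add1=2; issue SUB r3<-Add1 // r0:Add2,r1:Mul1,r2:8,r3:Add1,r4:Add3,r5:2
cycle 8: CDB Add2=12; issue MUL r4<-Mul2 // r0:12,r1:Mul1,r2:8,r3:Add1,r4:Mul2,r5:2
cycle 9: CDB Mul1=135; issue SUB r0<-Add2 // r0:Add2,r1:135,r2:8,r3:Add1,r4:Mul2,r5:2
cycle 10: - // r0:Add2,r1:135,r2:8,r3:Add1,r4:Mul2,r5:2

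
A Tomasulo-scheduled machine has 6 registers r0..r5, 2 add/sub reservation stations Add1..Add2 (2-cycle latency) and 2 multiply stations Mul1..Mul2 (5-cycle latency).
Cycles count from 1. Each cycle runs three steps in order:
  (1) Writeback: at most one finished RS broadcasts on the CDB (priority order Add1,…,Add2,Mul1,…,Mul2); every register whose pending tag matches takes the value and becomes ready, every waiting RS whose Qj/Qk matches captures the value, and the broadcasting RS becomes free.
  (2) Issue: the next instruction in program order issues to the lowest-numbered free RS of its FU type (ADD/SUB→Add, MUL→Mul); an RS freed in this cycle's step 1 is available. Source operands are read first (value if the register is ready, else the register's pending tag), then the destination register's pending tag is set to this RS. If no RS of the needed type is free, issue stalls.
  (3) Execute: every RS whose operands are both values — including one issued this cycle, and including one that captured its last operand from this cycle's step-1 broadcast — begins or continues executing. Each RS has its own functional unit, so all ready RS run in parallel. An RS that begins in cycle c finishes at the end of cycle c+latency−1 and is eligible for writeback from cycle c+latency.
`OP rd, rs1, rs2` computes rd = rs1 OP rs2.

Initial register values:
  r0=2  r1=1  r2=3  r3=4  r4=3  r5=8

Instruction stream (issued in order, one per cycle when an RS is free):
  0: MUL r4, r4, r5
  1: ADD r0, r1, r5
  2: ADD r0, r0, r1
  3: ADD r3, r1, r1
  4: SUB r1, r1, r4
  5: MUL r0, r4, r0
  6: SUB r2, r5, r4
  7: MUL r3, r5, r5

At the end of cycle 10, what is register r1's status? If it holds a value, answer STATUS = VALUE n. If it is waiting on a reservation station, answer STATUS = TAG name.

STATUS = VALUE -23

c1: issue MUL r4<-Mul1 | r0:2,r1:1,r2:3,r3:4,r4:Mul1,r5:8
c2: issue ADD r0<-Add1 | r0:Add1,r1:1,r2:3,r3:4,r4:Mul1,r5:8
c3: issue ADD r0<-Add2 | r0:Add2,r1:1,r2:3,r3:4,r4:Mul1,r5:8
c4: CDB Add1=9; issue ADD r3<-Add1 | r0:Add2,r1:1,r2:3,r3:Add1,r4:Mul1,r5:8
c5: stall | r0:Add2,r1:1,r2:3,r3:Add1,r4:Mul1,r5:8
c6: CDB Add1=2; issue SUB r1<-Add1 | r0:Add2,r1:Add1,r2:3,r3:2,r4:Mul1,r5:8
c7: CDB Add2=10; issue MUL r0<-Mul2 | r0:Mul2,r1:Add1,r2:3,r3:2,r4:Mul1,r5:8
c8: CDB Mul1=24; issue SUB r2<-Add2 | r0:Mul2,r1:Add1,r2:Add2,r3:2,r4:24,r5:8
c9: issue MUL r3<-Mul1 | r0:Mul2,r1:Add1,r2:Add2,r3:Mul1,r4:24,r5:8
c10: CDB Add1=-23 | r0:Mul2,r1:-23,r2:Add2,r3:Mul1,r4:24,r5:8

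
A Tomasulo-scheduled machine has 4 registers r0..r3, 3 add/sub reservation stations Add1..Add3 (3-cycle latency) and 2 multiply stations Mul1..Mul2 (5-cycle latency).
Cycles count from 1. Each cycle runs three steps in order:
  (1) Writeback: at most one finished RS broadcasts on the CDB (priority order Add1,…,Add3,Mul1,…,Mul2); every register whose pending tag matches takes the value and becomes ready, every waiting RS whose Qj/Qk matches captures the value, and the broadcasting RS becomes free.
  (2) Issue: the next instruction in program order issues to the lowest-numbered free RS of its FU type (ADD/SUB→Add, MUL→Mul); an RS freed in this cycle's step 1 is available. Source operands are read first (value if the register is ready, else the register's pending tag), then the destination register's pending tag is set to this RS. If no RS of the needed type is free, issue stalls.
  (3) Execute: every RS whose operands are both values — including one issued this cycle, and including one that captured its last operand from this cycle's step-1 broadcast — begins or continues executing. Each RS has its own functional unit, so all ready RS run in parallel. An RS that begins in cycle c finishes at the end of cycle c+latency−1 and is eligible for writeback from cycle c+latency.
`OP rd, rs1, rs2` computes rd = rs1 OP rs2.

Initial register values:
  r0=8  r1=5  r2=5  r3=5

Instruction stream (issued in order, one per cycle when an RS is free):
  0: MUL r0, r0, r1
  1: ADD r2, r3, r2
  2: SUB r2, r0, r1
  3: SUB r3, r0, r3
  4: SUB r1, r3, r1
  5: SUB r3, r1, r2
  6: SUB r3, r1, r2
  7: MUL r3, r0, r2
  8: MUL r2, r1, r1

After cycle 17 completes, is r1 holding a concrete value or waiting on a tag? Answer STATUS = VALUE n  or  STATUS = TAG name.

STATUS = VALUE 30

cycle 1: issue MUL r0<-Mul1 // r0:Mul1,r1:5,r2:5,r3:5
cycle 2: issue ADD r2<-Add1 // r0:Mul1,r1:5,r2:Add1,r3:5
cycle 3: issue SUB r2<-Add2 // r0:Mul1,r1:5,r2:Add2,r3:5
cycle 4: issue SUB r3<-Add3 // r0:Mul1,r1:5,r2:Add2,r3:Add3
cycle 5: CDB Add1=10; issue SUB r1<-Add1 // r0:Mul1,r1:Add1,r2:Add2,r3:Add3
cycle 6: CDB Mul1=40; stall // r0:40,r1:Add1,r2:Add2,r3:Add3
cycle 7: stall // r0:40,r1:Add1,r2:Add2,r3:Add3
cycle 8: stall // r0:40,r1:Add1,r2:Add2,r3:Add3
cycle 9: CDB Add2=35; issue SUB r3<-Add2 // r0:40,r1:Add1,r2:35,r3:Add2
cycle 10: CDB Add3=35; issue SUB r3<-Add3 // r0:40,r1:Add1,r2:35,r3:Add3
cycle 11: issue MUL r3<-Mul1 // r0:40,r1:Add1,r2:35,r3:Mul1
cycle 12: issue MUL r2<-Mul2 // r0:40,r1:Add1,r2:Mul2,r3:Mul1
cycle 13: CDB Add1=30 // r0:40,r1:30,r2:Mul2,r3:Mul1
cycle 14: - // r0:40,r1:30,r2:Mul2,r3:Mul1
cycle 15: - // r0:40,r1:30,r2:Mul2,r3:Mul1
cycle 16: CDB Add2=-5 // r0:40,r1:30,r2:Mul2,r3:Mul1
cycle 17: CDB Add3=-5 // r0:40,r1:30,r2:Mul2,r3:Mul1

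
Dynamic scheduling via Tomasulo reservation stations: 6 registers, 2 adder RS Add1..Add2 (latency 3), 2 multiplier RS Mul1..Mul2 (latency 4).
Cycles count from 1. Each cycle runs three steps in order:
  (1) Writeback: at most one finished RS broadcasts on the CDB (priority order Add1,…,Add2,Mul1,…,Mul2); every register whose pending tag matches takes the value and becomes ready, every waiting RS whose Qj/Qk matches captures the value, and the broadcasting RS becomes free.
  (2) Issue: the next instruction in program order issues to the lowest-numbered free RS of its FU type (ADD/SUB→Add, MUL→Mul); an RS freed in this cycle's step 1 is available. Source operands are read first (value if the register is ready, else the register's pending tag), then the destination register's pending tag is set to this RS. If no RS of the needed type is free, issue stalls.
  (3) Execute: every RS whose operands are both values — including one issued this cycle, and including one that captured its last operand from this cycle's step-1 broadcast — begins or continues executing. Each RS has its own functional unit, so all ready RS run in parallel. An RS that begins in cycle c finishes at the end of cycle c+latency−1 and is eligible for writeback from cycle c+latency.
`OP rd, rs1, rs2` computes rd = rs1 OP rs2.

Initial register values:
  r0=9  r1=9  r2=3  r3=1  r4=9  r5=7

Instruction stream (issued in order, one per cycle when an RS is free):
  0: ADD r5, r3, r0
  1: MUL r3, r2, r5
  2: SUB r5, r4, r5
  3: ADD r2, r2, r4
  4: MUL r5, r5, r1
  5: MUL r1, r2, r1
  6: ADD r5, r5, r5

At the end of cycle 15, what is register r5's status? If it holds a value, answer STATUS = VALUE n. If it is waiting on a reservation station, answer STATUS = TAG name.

STATUS = VALUE -18

  c1: issue ADD r5<-Add1  regs: r0:9,r1:9,r2:3,r3:1,r4:9,r5:Add1
  c2: issue MUL r3<-Mul1  regs: r0:9,r1:9,r2:3,r3:Mul1,r4:9,r5:Add1
  c3: issue SUB r5<-Add2  regs: r0:9,r1:9,r2:3,r3:Mul1,r4:9,r5:Add2
  c4: CDB Add1=10; issue ADD r2<-Add1  regs: r0:9,r1:9,r2:Add1,r3:Mul1,r4:9,r5:Add2
  c5: issue MUL r5<-Mul2  regs: r0:9,r1:9,r2:Add1,r3:Mul1,r4:9,r5:Mul2
  c6: stall  regs: r0:9,r1:9,r2:Add1,r3:Mul1,r4:9,r5:Mul2
  c7: CDB Add1=12; stall  regs: r0:9,r1:9,r2:12,r3:Mul1,r4:9,r5:Mul2
  c8: CDB Add2=-1; stall  regs: r0:9,r1:9,r2:12,r3:Mul1,r4:9,r5:Mul2
  c9: CDB Mul1=30; issue MUL r1<-Mul1  regs: r0:9,r1:Mul1,r2:12,r3:30,r4:9,r5:Mul2
  c10: issue ADD r5<-Add1  regs: r0:9,r1:Mul1,r2:12,r3:30,r4:9,r5:Add1
  c11: -  regs: r0:9,r1:Mul1,r2:12,r3:30,r4:9,r5:Add1
  c12: CDB Mul2=-9  regs: r0:9,r1:Mul1,r2:12,r3:30,r4:9,r5:Add1
  c13: CDB Mul1=108  regs: r0:9,r1:108,r2:12,r3:30,r4:9,r5:Add1
  c14: -  regs: r0:9,r1:108,r2:12,r3:30,r4:9,r5:Add1
  c15: CDB Add1=-18  regs: r0:9,r1:108,r2:12,r3:30,r4:9,r5:-18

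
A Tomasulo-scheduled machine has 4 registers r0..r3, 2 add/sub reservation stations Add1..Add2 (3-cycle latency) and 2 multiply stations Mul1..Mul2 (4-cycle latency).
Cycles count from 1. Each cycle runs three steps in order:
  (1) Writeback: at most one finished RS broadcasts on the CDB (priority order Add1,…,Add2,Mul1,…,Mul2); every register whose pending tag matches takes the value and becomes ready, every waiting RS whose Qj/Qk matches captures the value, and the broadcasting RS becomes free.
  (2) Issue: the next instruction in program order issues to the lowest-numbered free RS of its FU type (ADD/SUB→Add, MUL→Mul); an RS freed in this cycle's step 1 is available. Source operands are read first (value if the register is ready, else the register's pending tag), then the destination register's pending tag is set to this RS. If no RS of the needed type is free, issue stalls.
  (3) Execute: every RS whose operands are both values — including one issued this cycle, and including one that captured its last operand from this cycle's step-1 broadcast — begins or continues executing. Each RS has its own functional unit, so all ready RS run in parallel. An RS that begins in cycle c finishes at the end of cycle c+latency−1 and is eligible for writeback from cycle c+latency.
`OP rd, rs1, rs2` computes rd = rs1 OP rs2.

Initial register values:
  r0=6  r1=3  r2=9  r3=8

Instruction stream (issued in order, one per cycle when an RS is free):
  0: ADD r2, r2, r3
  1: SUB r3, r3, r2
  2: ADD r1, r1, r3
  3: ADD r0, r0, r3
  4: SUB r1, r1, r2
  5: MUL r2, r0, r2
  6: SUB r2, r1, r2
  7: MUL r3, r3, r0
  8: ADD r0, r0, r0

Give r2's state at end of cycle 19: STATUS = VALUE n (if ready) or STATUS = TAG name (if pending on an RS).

c1: issue ADD r2<-Add1 | r0:6,r1:3,r2:Add1,r3:8
c2: issue SUB r3<-Add2 | r0:6,r1:3,r2:Add1,r3:Add2
c3: stall | r0:6,r1:3,r2:Add1,r3:Add2
c4: CDB Add1=17; issue ADD r1<-Add1 | r0:6,r1:Add1,r2:17,r3:Add2
c5: stall | r0:6,r1:Add1,r2:17,r3:Add2
c6: stall | r0:6,r1:Add1,r2:17,r3:Add2
c7: CDB Add2=-9; issue ADD r0<-Add2 | r0:Add2,r1:Add1,r2:17,r3:-9
c8: stall | r0:Add2,r1:Add1,r2:17,r3:-9
c9: stall | r0:Add2,r1:Add1,r2:17,r3:-9
c10: CDB Add1=-6; issue SUB r1<-Add1 | r0:Add2,r1:Add1,r2:17,r3:-9
c11: CDB Add2=-3; issue MUL r2<-Mul1 | r0:-3,r1:Add1,r2:Mul1,r3:-9
c12: issue SUB r2<-Add2 | r0:-3,r1:Add1,r2:Add2,r3:-9
c13: CDB Add1=-23; issue MUL r3<-Mul2 | r0:-3,r1:-23,r2:Add2,r3:Mul2
c14: issue ADD r0<-Add1 | r0:Add1,r1:-23,r2:Add2,r3:Mul2
c15: CDB Mul1=-51 | r0:Add1,r1:-23,r2:Add2,r3:Mul2
c16: - | r0:Add1,r1:-23,r2:Add2,r3:Mul2
c17: CDB Add1=-6 | r0:-6,r1:-23,r2:Add2,r3:Mul2
c18: CDB Add2=28 | r0:-6,r1:-23,r2:28,r3:Mul2
c19: CDB Mul2=27 | r0:-6,r1:-23,r2:28,r3:27

STATUS = VALUE 28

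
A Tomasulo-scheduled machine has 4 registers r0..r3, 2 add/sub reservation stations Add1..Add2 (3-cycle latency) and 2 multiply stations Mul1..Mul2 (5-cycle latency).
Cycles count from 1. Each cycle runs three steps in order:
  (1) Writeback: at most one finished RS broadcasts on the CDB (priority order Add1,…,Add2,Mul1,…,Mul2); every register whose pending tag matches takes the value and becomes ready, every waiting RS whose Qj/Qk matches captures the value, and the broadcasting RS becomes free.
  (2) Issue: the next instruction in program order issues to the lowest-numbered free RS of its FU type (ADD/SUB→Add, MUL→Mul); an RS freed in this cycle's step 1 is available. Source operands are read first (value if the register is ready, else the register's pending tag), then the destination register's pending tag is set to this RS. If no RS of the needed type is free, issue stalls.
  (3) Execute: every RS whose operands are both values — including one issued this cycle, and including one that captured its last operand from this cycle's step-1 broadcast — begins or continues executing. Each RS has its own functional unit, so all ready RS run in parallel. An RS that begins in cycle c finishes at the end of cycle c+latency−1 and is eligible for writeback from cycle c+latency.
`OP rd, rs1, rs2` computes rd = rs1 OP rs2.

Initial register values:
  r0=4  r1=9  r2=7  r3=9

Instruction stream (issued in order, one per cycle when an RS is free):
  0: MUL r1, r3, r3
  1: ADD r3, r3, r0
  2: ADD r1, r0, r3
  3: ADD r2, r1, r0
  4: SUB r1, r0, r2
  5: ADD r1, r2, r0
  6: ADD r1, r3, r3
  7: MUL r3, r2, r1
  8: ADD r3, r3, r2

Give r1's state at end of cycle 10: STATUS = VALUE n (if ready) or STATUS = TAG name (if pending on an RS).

  c1: issue MUL r1<-Mul1  regs: r0:4,r1:Mul1,r2:7,r3:9
  c2: issue ADD r3<-Add1  regs: r0:4,r1:Mul1,r2:7,r3:Add1
  c3: issue ADD r1<-Add2  regs: r0:4,r1:Add2,r2:7,r3:Add1
  c4: stall  regs: r0:4,r1:Add2,r2:7,r3:Add1
  c5: CDB Add1=13; issue ADD r2<-Add1  regs: r0:4,r1:Add2,r2:Add1,r3:13
  c6: CDB Mul1=81; stall  regs: r0:4,r1:Add2,r2:Add1,r3:13
  c7: stall  regs: r0:4,r1:Add2,r2:Add1,r3:13
  c8: CDB Add2=17; issue SUB r1<-Add2  regs: r0:4,r1:Add2,r2:Add1,r3:13
  c9: stall  regs: r0:4,r1:Add2,r2:Add1,r3:13
  c10: stall  regs: r0:4,r1:Add2,r2:Add1,r3:13

STATUS = TAG Add2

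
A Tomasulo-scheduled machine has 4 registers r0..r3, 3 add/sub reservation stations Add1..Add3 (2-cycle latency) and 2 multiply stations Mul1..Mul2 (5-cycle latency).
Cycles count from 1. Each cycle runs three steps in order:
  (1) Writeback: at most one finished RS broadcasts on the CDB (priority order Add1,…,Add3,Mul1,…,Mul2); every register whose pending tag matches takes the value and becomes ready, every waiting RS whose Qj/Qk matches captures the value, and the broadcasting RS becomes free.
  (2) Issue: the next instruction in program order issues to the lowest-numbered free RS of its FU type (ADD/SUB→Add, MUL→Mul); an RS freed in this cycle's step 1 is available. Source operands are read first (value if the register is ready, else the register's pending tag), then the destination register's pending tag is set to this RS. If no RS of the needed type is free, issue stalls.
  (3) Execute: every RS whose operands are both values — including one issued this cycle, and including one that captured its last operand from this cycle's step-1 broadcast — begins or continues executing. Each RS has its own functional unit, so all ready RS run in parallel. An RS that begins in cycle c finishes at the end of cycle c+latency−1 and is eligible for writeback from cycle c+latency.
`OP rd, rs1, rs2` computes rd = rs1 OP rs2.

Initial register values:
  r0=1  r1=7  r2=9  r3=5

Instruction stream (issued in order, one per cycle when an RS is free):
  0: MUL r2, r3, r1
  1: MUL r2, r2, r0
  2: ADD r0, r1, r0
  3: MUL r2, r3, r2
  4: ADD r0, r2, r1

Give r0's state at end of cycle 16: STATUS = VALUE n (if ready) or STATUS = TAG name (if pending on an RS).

cycle 1: issue MUL r2<-Mul1 // r0:1,r1:7,r2:Mul1,r3:5
cycle 2: issue MUL r2<-Mul2 // r0:1,r1:7,r2:Mul2,r3:5
cycle 3: issue ADD r0<-Add1 // r0:Add1,r1:7,r2:Mul2,r3:5
cycle 4: stall // r0:Add1,r1:7,r2:Mul2,r3:5
cycle 5: CDB Add1=8; stall // r0:8,r1:7,r2:Mul2,r3:5
cycle 6: CDB Mul1=35; issue MUL r2<-Mul1 // r0:8,r1:7,r2:Mul1,r3:5
cycle 7: issue ADD r0<-Add1 // r0:Add1,r1:7,r2:Mul1,r3:5
cycle 8: - // r0:Add1,r1:7,r2:Mul1,r3:5
cycle 9: - // r0:Add1,r1:7,r2:Mul1,r3:5
cycle 10: - // r0:Add1,r1:7,r2:Mul1,r3:5
cycle 11: CDB Mul2=35 // r0:Add1,r1:7,r2:Mul1,r3:5
cycle 12: - // r0:Add1,r1:7,r2:Mul1,r3:5
cycle 13: - // r0:Add1,r1:7,r2:Mul1,r3:5
cycle 14: - // r0:Add1,r1:7,r2:Mul1,r3:5
cycle 15: - // r0:Add1,r1:7,r2:Mul1,r3:5
cycle 16: CDB Mul1=175 // r0:Add1,r1:7,r2:175,r3:5

STATUS = TAG Add1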